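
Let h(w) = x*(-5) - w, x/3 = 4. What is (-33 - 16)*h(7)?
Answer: 3283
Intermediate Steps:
x = 12 (x = 3*4 = 12)
h(w) = -60 - w (h(w) = 12*(-5) - w = -60 - w)
(-33 - 16)*h(7) = (-33 - 16)*(-60 - 1*7) = -49*(-60 - 7) = -49*(-67) = 3283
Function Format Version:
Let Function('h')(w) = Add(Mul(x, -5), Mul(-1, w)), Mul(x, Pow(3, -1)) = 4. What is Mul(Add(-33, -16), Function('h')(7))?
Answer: 3283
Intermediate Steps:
x = 12 (x = Mul(3, 4) = 12)
Function('h')(w) = Add(-60, Mul(-1, w)) (Function('h')(w) = Add(Mul(12, -5), Mul(-1, w)) = Add(-60, Mul(-1, w)))
Mul(Add(-33, -16), Function('h')(7)) = Mul(Add(-33, -16), Add(-60, Mul(-1, 7))) = Mul(-49, Add(-60, -7)) = Mul(-49, -67) = 3283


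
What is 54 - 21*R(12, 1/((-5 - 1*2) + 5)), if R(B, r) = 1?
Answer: 33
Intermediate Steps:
54 - 21*R(12, 1/((-5 - 1*2) + 5)) = 54 - 21*1 = 54 - 21 = 33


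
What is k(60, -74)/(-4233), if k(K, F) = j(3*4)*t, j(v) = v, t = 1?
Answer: -4/1411 ≈ -0.0028349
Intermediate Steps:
k(K, F) = 12 (k(K, F) = (3*4)*1 = 12*1 = 12)
k(60, -74)/(-4233) = 12/(-4233) = 12*(-1/4233) = -4/1411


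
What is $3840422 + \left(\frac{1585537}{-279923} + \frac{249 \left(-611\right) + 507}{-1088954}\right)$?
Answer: $\frac{585324155084937381}{152411635271} \approx 3.8404 \cdot 10^{6}$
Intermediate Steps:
$3840422 + \left(\frac{1585537}{-279923} + \frac{249 \left(-611\right) + 507}{-1088954}\right) = 3840422 + \left(1585537 \left(- \frac{1}{279923}\right) + \left(-152139 + 507\right) \left(- \frac{1}{1088954}\right)\right) = 3840422 - \frac{842065786981}{152411635271} = \frac{585324155084937381}{152411635271}$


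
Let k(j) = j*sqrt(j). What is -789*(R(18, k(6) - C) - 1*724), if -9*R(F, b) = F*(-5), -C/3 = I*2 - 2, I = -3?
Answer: 563346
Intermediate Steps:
k(j) = j**(3/2)
C = 24 (C = -3*(-3*2 - 2) = -3*(-6 - 2) = -3*(-8) = 24)
R(F, b) = 5*F/9 (R(F, b) = -F*(-5)/9 = -(-5)*F/9 = 5*F/9)
-789*(R(18, k(6) - C) - 1*724) = -789*((5/9)*18 - 1*724) = -789*(10 - 724) = -789*(-714) = 563346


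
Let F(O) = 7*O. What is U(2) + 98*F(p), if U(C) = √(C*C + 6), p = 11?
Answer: 7546 + √10 ≈ 7549.2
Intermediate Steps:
U(C) = √(6 + C²) (U(C) = √(C² + 6) = √(6 + C²))
U(2) + 98*F(p) = √(6 + 2²) + 98*(7*11) = √(6 + 4) + 98*77 = √10 + 7546 = 7546 + √10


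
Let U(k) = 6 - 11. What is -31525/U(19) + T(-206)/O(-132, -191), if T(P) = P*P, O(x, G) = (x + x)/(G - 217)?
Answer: 790767/11 ≈ 71888.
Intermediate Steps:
O(x, G) = 2*x/(-217 + G) (O(x, G) = (2*x)/(-217 + G) = 2*x/(-217 + G))
U(k) = -5
T(P) = P²
-31525/U(19) + T(-206)/O(-132, -191) = -31525/(-5) + (-206)²/((2*(-132)/(-217 - 191))) = -31525*(-⅕) + 42436/((2*(-132)/(-408))) = 6305 + 42436/((2*(-132)*(-1/408))) = 6305 + 42436/(11/17) = 6305 + 42436*(17/11) = 6305 + 721412/11 = 790767/11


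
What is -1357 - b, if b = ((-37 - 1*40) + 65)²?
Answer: -1501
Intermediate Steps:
b = 144 (b = ((-37 - 40) + 65)² = (-77 + 65)² = (-12)² = 144)
-1357 - b = -1357 - 1*144 = -1357 - 144 = -1501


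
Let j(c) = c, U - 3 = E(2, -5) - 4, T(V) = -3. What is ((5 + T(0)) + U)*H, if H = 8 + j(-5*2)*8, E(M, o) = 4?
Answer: -360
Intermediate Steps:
U = 3 (U = 3 + (4 - 4) = 3 + 0 = 3)
H = -72 (H = 8 - 5*2*8 = 8 - 10*8 = 8 - 80 = -72)
((5 + T(0)) + U)*H = ((5 - 3) + 3)*(-72) = (2 + 3)*(-72) = 5*(-72) = -360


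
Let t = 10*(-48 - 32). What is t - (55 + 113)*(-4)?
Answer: -128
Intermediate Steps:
t = -800 (t = 10*(-80) = -800)
t - (55 + 113)*(-4) = -800 - (55 + 113)*(-4) = -800 - 168*(-4) = -800 - 1*(-672) = -800 + 672 = -128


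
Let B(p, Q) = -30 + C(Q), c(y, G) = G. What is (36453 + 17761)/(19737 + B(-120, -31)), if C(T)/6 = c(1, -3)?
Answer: 54214/19689 ≈ 2.7535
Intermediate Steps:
C(T) = -18 (C(T) = 6*(-3) = -18)
B(p, Q) = -48 (B(p, Q) = -30 - 18 = -48)
(36453 + 17761)/(19737 + B(-120, -31)) = (36453 + 17761)/(19737 - 48) = 54214/19689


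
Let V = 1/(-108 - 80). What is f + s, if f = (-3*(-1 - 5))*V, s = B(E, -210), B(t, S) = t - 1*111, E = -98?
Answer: -19655/94 ≈ -209.10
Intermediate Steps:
B(t, S) = -111 + t (B(t, S) = t - 111 = -111 + t)
s = -209 (s = -111 - 98 = -209)
V = -1/188 (V = 1/(-188) = -1/188 ≈ -0.0053191)
f = -9/94 (f = -3*(-1 - 5)*(-1/188) = -3*(-6)*(-1/188) = 18*(-1/188) = -9/94 ≈ -0.095745)
f + s = -9/94 - 209 = -19655/94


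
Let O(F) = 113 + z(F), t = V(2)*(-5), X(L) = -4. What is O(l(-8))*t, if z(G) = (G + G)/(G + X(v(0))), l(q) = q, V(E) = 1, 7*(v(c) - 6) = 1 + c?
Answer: -1715/3 ≈ -571.67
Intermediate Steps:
v(c) = 43/7 + c/7 (v(c) = 6 + (1 + c)/7 = 6 + (⅐ + c/7) = 43/7 + c/7)
z(G) = 2*G/(-4 + G) (z(G) = (G + G)/(G - 4) = (2*G)/(-4 + G) = 2*G/(-4 + G))
t = -5 (t = 1*(-5) = -5)
O(F) = 113 + 2*F/(-4 + F)
O(l(-8))*t = ((-452 + 115*(-8))/(-4 - 8))*(-5) = ((-452 - 920)/(-12))*(-5) = -1/12*(-1372)*(-5) = (343/3)*(-5) = -1715/3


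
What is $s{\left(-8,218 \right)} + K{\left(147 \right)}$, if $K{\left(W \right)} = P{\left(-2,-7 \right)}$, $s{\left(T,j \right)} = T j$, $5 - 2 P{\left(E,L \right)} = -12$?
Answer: $- \frac{3471}{2} \approx -1735.5$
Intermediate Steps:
$P{\left(E,L \right)} = \frac{17}{2}$ ($P{\left(E,L \right)} = \frac{5}{2} - -6 = \frac{5}{2} + 6 = \frac{17}{2}$)
$K{\left(W \right)} = \frac{17}{2}$
$s{\left(-8,218 \right)} + K{\left(147 \right)} = \left(-8\right) 218 + \frac{17}{2} = -1744 + \frac{17}{2} = - \frac{3471}{2}$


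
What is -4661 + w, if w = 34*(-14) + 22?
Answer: -5115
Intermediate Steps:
w = -454 (w = -476 + 22 = -454)
-4661 + w = -4661 - 454 = -5115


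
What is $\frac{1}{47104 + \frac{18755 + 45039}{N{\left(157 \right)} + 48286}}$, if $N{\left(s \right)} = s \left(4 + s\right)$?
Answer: $\frac{73563}{3465175346} \approx 2.1229 \cdot 10^{-5}$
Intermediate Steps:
$\frac{1}{47104 + \frac{18755 + 45039}{N{\left(157 \right)} + 48286}} = \frac{1}{47104 + \frac{18755 + 45039}{157 \left(4 + 157\right) + 48286}} = \frac{1}{47104 + \frac{63794}{157 \cdot 161 + 48286}} = \frac{1}{47104 + \frac{63794}{25277 + 48286}} = \frac{1}{47104 + \frac{63794}{73563}} = \frac{1}{\frac{3465175346}{73563}} = \frac{73563}{3465175346}$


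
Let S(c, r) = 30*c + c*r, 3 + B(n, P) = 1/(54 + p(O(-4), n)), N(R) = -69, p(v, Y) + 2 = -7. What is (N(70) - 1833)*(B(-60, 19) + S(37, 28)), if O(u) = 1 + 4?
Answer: -61140424/15 ≈ -4.0760e+6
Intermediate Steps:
O(u) = 5
p(v, Y) = -9 (p(v, Y) = -2 - 7 = -9)
B(n, P) = -134/45 (B(n, P) = -3 + 1/(54 - 9) = -3 + 1/45 = -134/45)
(N(70) - 1833)*(B(-60, 19) + S(37, 28)) = (-69 - 1833)*(-134/45 + 37*(30 + 28)) = -1902*(-134/45 + 37*58) = -1902*(-134/45 + 2146) = -1902*96436/45 = -61140424/15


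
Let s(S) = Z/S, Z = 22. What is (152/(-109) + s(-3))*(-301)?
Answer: 859054/327 ≈ 2627.1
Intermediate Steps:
s(S) = 22/S
(152/(-109) + s(-3))*(-301) = (152/(-109) + 22/(-3))*(-301) = (152*(-1/109) + 22*(-1/3))*(-301) = (-152/109 - 22/3)*(-301) = -2854/327*(-301) = 859054/327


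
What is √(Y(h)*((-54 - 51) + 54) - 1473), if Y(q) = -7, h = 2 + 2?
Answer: 6*I*√31 ≈ 33.407*I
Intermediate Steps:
h = 4
√(Y(h)*((-54 - 51) + 54) - 1473) = √(-7*((-54 - 51) + 54) - 1473) = √(-7*(-105 + 54) - 1473) = √(-7*(-51) - 1473) = √(357 - 1473) = √(-1116) = 6*I*√31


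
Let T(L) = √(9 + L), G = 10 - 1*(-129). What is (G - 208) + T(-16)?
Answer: -69 + I*√7 ≈ -69.0 + 2.6458*I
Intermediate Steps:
G = 139 (G = 10 + 129 = 139)
(G - 208) + T(-16) = (139 - 208) + √(9 - 16) = -69 + √(-7) = -69 + I*√7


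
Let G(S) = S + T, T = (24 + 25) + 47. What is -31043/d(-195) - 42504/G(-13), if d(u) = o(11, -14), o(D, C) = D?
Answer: -3044113/913 ≈ -3334.2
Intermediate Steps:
d(u) = 11
T = 96 (T = 49 + 47 = 96)
G(S) = 96 + S (G(S) = S + 96 = 96 + S)
-31043/d(-195) - 42504/G(-13) = -31043/11 - 42504/(96 - 13) = -31043*1/11 - 42504/83 = -31043/11 - 42504*1/83 = -31043/11 - 42504/83 = -3044113/913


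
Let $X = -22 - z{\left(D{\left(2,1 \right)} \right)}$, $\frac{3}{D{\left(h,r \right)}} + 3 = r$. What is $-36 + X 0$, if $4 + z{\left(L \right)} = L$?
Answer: $-36$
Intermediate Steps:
$D{\left(h,r \right)} = \frac{3}{-3 + r}$
$z{\left(L \right)} = -4 + L$
$X = - \frac{33}{2}$ ($X = -22 - \left(-4 + \frac{3}{-3 + 1}\right) = -22 - \left(-4 + \frac{3}{-2}\right) = -22 - \left(-4 + 3 \left(- \frac{1}{2}\right)\right) = -22 - \left(-4 - \frac{3}{2}\right) = -22 - - \frac{11}{2} = -22 + \frac{11}{2} = - \frac{33}{2} \approx -16.5$)
$-36 + X 0 = -36 - 0 = -36 + 0 = -36$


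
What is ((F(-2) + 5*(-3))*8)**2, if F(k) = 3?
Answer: 9216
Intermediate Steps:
((F(-2) + 5*(-3))*8)**2 = ((3 + 5*(-3))*8)**2 = ((3 - 15)*8)**2 = (-12*8)**2 = (-96)**2 = 9216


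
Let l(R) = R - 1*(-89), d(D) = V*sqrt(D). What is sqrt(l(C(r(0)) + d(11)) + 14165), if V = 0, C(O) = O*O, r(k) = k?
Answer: sqrt(14254) ≈ 119.39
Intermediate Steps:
C(O) = O**2
d(D) = 0 (d(D) = 0*sqrt(D) = 0)
l(R) = 89 + R (l(R) = R + 89 = 89 + R)
sqrt(l(C(r(0)) + d(11)) + 14165) = sqrt((89 + (0**2 + 0)) + 14165) = sqrt((89 + (0 + 0)) + 14165) = sqrt((89 + 0) + 14165) = sqrt(89 + 14165) = sqrt(14254)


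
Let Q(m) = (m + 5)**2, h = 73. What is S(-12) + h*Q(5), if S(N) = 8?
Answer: 7308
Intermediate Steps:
Q(m) = (5 + m)**2
S(-12) + h*Q(5) = 8 + 73*(5 + 5)**2 = 8 + 73*10**2 = 8 + 73*100 = 8 + 7300 = 7308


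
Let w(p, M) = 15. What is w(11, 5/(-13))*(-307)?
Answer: -4605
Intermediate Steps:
w(11, 5/(-13))*(-307) = 15*(-307) = -4605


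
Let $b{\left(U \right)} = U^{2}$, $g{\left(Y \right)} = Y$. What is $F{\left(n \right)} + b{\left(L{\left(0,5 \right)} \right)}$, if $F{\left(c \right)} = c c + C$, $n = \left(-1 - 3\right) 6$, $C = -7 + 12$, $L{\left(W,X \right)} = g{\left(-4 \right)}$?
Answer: $597$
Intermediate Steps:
$L{\left(W,X \right)} = -4$
$C = 5$
$n = -24$ ($n = \left(-4\right) 6 = -24$)
$F{\left(c \right)} = 5 + c^{2}$ ($F{\left(c \right)} = c c + 5 = c^{2} + 5 = 5 + c^{2}$)
$F{\left(n \right)} + b{\left(L{\left(0,5 \right)} \right)} = \left(5 + \left(-24\right)^{2}\right) + \left(-4\right)^{2} = \left(5 + 576\right) + 16 = 581 + 16 = 597$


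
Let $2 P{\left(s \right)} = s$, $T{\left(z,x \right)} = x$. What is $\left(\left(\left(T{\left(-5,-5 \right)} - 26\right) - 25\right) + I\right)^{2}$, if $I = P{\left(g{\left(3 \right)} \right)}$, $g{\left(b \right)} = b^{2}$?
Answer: $\frac{10609}{4} \approx 2652.3$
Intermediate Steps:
$P{\left(s \right)} = \frac{s}{2}$
$I = \frac{9}{2}$ ($I = \frac{3^{2}}{2} = \frac{1}{2} \cdot 9 = \frac{9}{2} \approx 4.5$)
$\left(\left(\left(T{\left(-5,-5 \right)} - 26\right) - 25\right) + I\right)^{2} = \left(\left(\left(-5 - 26\right) - 25\right) + \frac{9}{2}\right)^{2} = \left(\left(-31 - 25\right) + \frac{9}{2}\right)^{2} = \left(-56 + \frac{9}{2}\right)^{2} = \left(- \frac{103}{2}\right)^{2} = \frac{10609}{4}$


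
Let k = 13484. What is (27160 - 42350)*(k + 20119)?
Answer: -510429570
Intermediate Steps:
(27160 - 42350)*(k + 20119) = (27160 - 42350)*(13484 + 20119) = -15190*33603 = -510429570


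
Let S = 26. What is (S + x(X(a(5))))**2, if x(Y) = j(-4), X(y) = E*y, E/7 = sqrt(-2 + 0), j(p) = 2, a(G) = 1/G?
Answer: 784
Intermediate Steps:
E = 7*I*sqrt(2) (E = 7*sqrt(-2 + 0) = 7*sqrt(-2) = 7*(I*sqrt(2)) = 7*I*sqrt(2) ≈ 9.8995*I)
X(y) = 7*I*y*sqrt(2) (X(y) = (7*I*sqrt(2))*y = 7*I*y*sqrt(2))
x(Y) = 2
(S + x(X(a(5))))**2 = (26 + 2)**2 = 28**2 = 784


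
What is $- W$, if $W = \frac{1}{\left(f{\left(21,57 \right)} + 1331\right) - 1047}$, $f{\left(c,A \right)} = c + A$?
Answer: $- \frac{1}{362} \approx -0.0027624$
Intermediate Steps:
$f{\left(c,A \right)} = A + c$
$W = \frac{1}{362}$ ($W = \frac{1}{\left(\left(57 + 21\right) + 1331\right) - 1047} = \frac{1}{\left(78 + 1331\right) - 1047} = \frac{1}{1409 - 1047} = \frac{1}{362} \approx 0.0027624$)
$- W = \left(-1\right) \frac{1}{362} = - \frac{1}{362}$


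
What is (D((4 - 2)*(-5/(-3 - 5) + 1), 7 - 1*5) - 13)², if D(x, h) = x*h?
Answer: 169/4 ≈ 42.250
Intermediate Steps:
D(x, h) = h*x
(D((4 - 2)*(-5/(-3 - 5) + 1), 7 - 1*5) - 13)² = ((7 - 1*5)*((4 - 2)*(-5/(-3 - 5) + 1)) - 13)² = ((7 - 5)*(2*(-5/(-8) + 1)) - 13)² = (2*(2*(-5*(-⅛) + 1)) - 13)² = (2*(2*(5/8 + 1)) - 13)² = (2*(2*(13/8)) - 13)² = (2*(13/4) - 13)² = (13/2 - 13)² = (-13/2)² = 169/4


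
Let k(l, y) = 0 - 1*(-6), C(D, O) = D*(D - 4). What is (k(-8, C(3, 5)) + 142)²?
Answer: 21904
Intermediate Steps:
C(D, O) = D*(-4 + D)
k(l, y) = 6 (k(l, y) = 0 + 6 = 6)
(k(-8, C(3, 5)) + 142)² = (6 + 142)² = 148² = 21904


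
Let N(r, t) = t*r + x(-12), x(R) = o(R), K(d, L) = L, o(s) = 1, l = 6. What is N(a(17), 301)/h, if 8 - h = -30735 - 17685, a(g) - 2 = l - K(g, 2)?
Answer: 1807/48428 ≈ 0.037313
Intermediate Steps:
a(g) = 6 (a(g) = 2 + (6 - 1*2) = 2 + (6 - 2) = 2 + 4 = 6)
x(R) = 1
h = 48428 (h = 8 - (-30735 - 17685) = 8 - 1*(-48420) = 8 + 48420 = 48428)
N(r, t) = 1 + r*t (N(r, t) = t*r + 1 = r*t + 1 = 1 + r*t)
N(a(17), 301)/h = (1 + 6*301)/48428 = (1 + 1806)*(1/48428) = 1807*(1/48428) = 1807/48428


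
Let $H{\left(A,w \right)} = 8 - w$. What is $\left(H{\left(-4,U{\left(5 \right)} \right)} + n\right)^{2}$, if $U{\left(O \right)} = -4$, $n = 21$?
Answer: $1089$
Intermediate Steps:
$\left(H{\left(-4,U{\left(5 \right)} \right)} + n\right)^{2} = \left(\left(8 - -4\right) + 21\right)^{2} = \left(\left(8 + 4\right) + 21\right)^{2} = \left(12 + 21\right)^{2} = 33^{2} = 1089$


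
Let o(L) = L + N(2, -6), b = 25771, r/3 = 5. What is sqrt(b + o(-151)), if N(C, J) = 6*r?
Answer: sqrt(25710) ≈ 160.34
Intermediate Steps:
r = 15 (r = 3*5 = 15)
N(C, J) = 90 (N(C, J) = 6*15 = 90)
o(L) = 90 + L (o(L) = L + 90 = 90 + L)
sqrt(b + o(-151)) = sqrt(25771 + (90 - 151)) = sqrt(25771 - 61) = sqrt(25710)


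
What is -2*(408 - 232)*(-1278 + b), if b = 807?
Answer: 165792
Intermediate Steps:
-2*(408 - 232)*(-1278 + b) = -2*(408 - 232)*(-1278 + 807) = -352*(-471) = -2*(-82896) = 165792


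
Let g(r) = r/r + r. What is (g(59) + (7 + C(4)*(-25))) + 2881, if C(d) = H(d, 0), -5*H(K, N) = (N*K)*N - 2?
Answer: 2938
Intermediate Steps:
H(K, N) = ⅖ - K*N²/5 (H(K, N) = -((N*K)*N - 2)/5 = -((K*N)*N - 2)/5 = -(K*N² - 2)/5 = -(-2 + K*N²)/5 = ⅖ - K*N²/5)
C(d) = ⅖ (C(d) = ⅖ - ⅕*d*0² = ⅖ - ⅕*d*0 = ⅖ + 0 = ⅖)
g(r) = 1 + r
(g(59) + (7 + C(4)*(-25))) + 2881 = ((1 + 59) + (7 + (⅖)*(-25))) + 2881 = (60 + (7 - 10)) + 2881 = (60 - 3) + 2881 = 57 + 2881 = 2938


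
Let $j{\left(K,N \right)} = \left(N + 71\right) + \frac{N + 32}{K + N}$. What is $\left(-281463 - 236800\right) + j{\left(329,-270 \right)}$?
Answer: $- \frac{30589496}{59} \approx -5.1847 \cdot 10^{5}$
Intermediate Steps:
$j{\left(K,N \right)} = 71 + N + \frac{32 + N}{K + N}$ ($j{\left(K,N \right)} = \left(71 + N\right) + \frac{32 + N}{K + N} = 71 + N + \frac{32 + N}{K + N}$)
$\left(-281463 - 236800\right) + j{\left(329,-270 \right)} = \left(-281463 - 236800\right) + \frac{32 + \left(-270\right)^{2} + 71 \cdot 329 + 72 \left(-270\right) + 329 \left(-270\right)}{329 - 270} = -518263 + \frac{32 + 72900 + 23359 - 19440 - 88830}{59} = -518263 + \frac{1}{59} \left(-11979\right) = -518263 - \frac{11979}{59} = - \frac{30589496}{59}$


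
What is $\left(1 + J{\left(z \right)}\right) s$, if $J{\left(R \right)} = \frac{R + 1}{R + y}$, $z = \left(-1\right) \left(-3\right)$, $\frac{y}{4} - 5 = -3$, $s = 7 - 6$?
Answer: $\frac{15}{11} \approx 1.3636$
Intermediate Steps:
$s = 1$
$y = 8$ ($y = 20 + 4 \left(-3\right) = 20 - 12 = 8$)
$z = 3$
$J{\left(R \right)} = \frac{1 + R}{8 + R}$ ($J{\left(R \right)} = \frac{R + 1}{R + 8} = \frac{1 + R}{8 + R}$)
$\left(1 + J{\left(z \right)}\right) s = \left(1 + \frac{1 + 3}{8 + 3}\right) 1 = \left(1 + \frac{1}{11} \cdot 4\right) 1 = \left(1 + \frac{4}{11}\right) 1 = \frac{15}{11} \cdot 1 = \frac{15}{11}$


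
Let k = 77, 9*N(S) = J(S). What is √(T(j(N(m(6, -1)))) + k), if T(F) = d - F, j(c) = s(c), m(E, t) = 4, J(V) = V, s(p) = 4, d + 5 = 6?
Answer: √74 ≈ 8.6023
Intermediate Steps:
d = 1 (d = -5 + 6 = 1)
N(S) = S/9
j(c) = 4
T(F) = 1 - F
√(T(j(N(m(6, -1)))) + k) = √((1 - 1*4) + 77) = √((1 - 4) + 77) = √(-3 + 77) = √74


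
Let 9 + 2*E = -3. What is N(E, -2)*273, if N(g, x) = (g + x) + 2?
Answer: -1638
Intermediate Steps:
E = -6 (E = -9/2 + (½)*(-3) = -9/2 - 3/2 = -6)
N(g, x) = 2 + g + x
N(E, -2)*273 = (2 - 6 - 2)*273 = -6*273 = -1638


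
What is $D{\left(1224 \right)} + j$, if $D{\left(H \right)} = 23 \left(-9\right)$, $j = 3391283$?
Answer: $3391076$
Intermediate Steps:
$D{\left(H \right)} = -207$
$D{\left(1224 \right)} + j = -207 + 3391283 = 3391076$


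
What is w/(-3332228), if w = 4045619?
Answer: -4045619/3332228 ≈ -1.2141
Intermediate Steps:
w/(-3332228) = 4045619/(-3332228) = 4045619*(-1/3332228) = -4045619/3332228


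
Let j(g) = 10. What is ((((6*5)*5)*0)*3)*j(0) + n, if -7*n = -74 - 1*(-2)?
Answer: 72/7 ≈ 10.286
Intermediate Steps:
n = 72/7 (n = -(-74 - 1*(-2))/7 = -(-74 + 2)/7 = -1/7*(-72) = 72/7 ≈ 10.286)
((((6*5)*5)*0)*3)*j(0) + n = ((((6*5)*5)*0)*3)*10 + 72/7 = (((30*5)*0)*3)*10 + 72/7 = ((150*0)*3)*10 + 72/7 = (0*3)*10 + 72/7 = 0*10 + 72/7 = 0 + 72/7 = 72/7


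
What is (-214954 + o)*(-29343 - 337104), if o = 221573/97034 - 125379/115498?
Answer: 220695098873602474755/2801808233 ≈ 7.8769e+10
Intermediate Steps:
o = 3356303117/2801808233 (o = 221573*(1/97034) - 125379*1/115498 = 221573/97034 - 125379/115498 = 3356303117/2801808233 ≈ 1.1979)
(-214954 + o)*(-29343 - 337104) = (-214954 + 3356303117/2801808233)*(-29343 - 337104) = -602256530613165/2801808233*(-366447) = 220695098873602474755/2801808233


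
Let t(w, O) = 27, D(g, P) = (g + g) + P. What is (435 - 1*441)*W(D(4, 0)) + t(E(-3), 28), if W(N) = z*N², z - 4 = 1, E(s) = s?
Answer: -1893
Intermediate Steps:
D(g, P) = P + 2*g (D(g, P) = 2*g + P = P + 2*g)
z = 5 (z = 4 + 1 = 5)
W(N) = 5*N²
(435 - 1*441)*W(D(4, 0)) + t(E(-3), 28) = (435 - 1*441)*(5*(0 + 2*4)²) + 27 = (435 - 441)*(5*(0 + 8)²) + 27 = -30*8² + 27 = -30*64 + 27 = -6*320 + 27 = -1920 + 27 = -1893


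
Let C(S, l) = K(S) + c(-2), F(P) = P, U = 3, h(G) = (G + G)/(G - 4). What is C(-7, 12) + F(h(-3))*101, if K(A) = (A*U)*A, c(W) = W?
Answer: 1621/7 ≈ 231.57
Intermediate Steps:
h(G) = 2*G/(-4 + G) (h(G) = (2*G)/(-4 + G) = 2*G/(-4 + G))
K(A) = 3*A**2 (K(A) = (A*3)*A = (3*A)*A = 3*A**2)
C(S, l) = -2 + 3*S**2 (C(S, l) = 3*S**2 - 2 = -2 + 3*S**2)
C(-7, 12) + F(h(-3))*101 = (-2 + 3*(-7)**2) + (2*(-3)/(-4 - 3))*101 = (-2 + 3*49) + (2*(-3)/(-7))*101 = (-2 + 147) + (2*(-3)*(-1/7))*101 = 145 + (6/7)*101 = 145 + 606/7 = 1621/7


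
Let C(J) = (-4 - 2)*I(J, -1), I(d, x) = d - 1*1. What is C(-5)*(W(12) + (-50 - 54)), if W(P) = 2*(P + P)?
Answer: -2016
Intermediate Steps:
I(d, x) = -1 + d (I(d, x) = d - 1 = -1 + d)
C(J) = 6 - 6*J (C(J) = (-4 - 2)*(-1 + J) = -6*(-1 + J) = 6 - 6*J)
W(P) = 4*P (W(P) = 2*(2*P) = 4*P)
C(-5)*(W(12) + (-50 - 54)) = (6 - 6*(-5))*(4*12 + (-50 - 54)) = (6 + 30)*(48 - 104) = 36*(-56) = -2016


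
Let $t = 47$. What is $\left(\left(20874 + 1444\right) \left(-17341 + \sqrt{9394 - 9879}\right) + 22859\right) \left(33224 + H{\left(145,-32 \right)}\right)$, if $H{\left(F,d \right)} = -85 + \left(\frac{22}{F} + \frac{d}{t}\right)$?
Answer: $- \frac{87398118662842141}{6815} + \frac{5040267637922 i \sqrt{485}}{6815} \approx -1.2824 \cdot 10^{13} + 1.6288 \cdot 10^{10} i$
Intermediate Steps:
$H{\left(F,d \right)} = -85 + \frac{22}{F} + \frac{d}{47}$ ($H{\left(F,d \right)} = -85 + \left(\frac{22}{F} + \frac{d}{47}\right) = -85 + \frac{22}{F} + \frac{d}{47}$)
$\left(\left(20874 + 1444\right) \left(-17341 + \sqrt{9394 - 9879}\right) + 22859\right) \left(33224 + H{\left(145,-32 \right)}\right) = \left(\left(20874 + 1444\right) \left(-17341 + \sqrt{9394 - 9879}\right) + 22859\right) \left(33224 + \left(-85 + \frac{22}{145} + \frac{1}{47} \left(-32\right)\right)\right) = \left(22318 \left(-17341 + \sqrt{-485}\right) + 22859\right) \left(33224 - \frac{582881}{6815}\right) = \left(22318 \left(-17341 + i \sqrt{485}\right) + 22859\right) \left(33224 - \frac{582881}{6815}\right) = \left(\left(-387016438 + 22318 i \sqrt{485}\right) + 22859\right) \left(33224 - \frac{582881}{6815}\right) = \left(-386993579 + 22318 i \sqrt{485}\right) \frac{225838679}{6815} = - \frac{87398118662842141}{6815} + \frac{5040267637922 i \sqrt{485}}{6815}$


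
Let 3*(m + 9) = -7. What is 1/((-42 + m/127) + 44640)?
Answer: 381/16991804 ≈ 2.2423e-5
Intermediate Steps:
m = -34/3 (m = -9 + (⅓)*(-7) = -9 - 7/3 = -34/3 ≈ -11.333)
1/((-42 + m/127) + 44640) = 1/((-42 - 34/3/127) + 44640) = 1/((-42 + (1/127)*(-34/3)) + 44640) = 1/((-42 - 34/381) + 44640) = 1/(-16036/381 + 44640) = 1/(16991804/381) = 381/16991804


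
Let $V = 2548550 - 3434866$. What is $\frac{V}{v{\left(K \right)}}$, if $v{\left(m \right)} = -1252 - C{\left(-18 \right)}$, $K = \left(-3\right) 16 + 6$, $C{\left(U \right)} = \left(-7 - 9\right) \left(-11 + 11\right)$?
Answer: $\frac{221579}{313} \approx 707.92$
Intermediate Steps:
$C{\left(U \right)} = 0$ ($C{\left(U \right)} = \left(-16\right) 0 = 0$)
$K = -42$ ($K = -48 + 6 = -42$)
$V = -886316$
$v{\left(m \right)} = -1252$ ($v{\left(m \right)} = -1252 - 0 = -1252 + 0 = -1252$)
$\frac{V}{v{\left(K \right)}} = - \frac{886316}{-1252} = \left(-886316\right) \left(- \frac{1}{1252}\right) = \frac{221579}{313}$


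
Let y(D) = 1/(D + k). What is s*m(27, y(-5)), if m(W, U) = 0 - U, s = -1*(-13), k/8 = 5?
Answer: -13/35 ≈ -0.37143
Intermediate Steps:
k = 40 (k = 8*5 = 40)
y(D) = 1/(40 + D) (y(D) = 1/(D + 40) = 1/(40 + D))
s = 13
m(W, U) = -U
s*m(27, y(-5)) = 13*(-1/(40 - 5)) = 13*(-1/35) = -13/35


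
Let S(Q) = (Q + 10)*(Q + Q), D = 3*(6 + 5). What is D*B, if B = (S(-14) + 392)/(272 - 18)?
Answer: 8316/127 ≈ 65.480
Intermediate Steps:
D = 33 (D = 3*11 = 33)
S(Q) = 2*Q*(10 + Q) (S(Q) = (10 + Q)*(2*Q) = 2*Q*(10 + Q))
B = 252/127 (B = (2*(-14)*(10 - 14) + 392)/(272 - 18) = (2*(-14)*(-4) + 392)/254 = (112 + 392)*(1/254) = 504*(1/254) = 252/127 ≈ 1.9843)
D*B = 33*(252/127) = 8316/127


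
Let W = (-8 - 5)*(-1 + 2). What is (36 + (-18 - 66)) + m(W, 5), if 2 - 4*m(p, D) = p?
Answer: -177/4 ≈ -44.250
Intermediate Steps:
W = -13 (W = -13*1 = -13)
m(p, D) = 1/2 - p/4
(36 + (-18 - 66)) + m(W, 5) = (36 + (-18 - 66)) + (1/2 - 1/4*(-13)) = (36 - 84) + (1/2 + 13/4) = -48 + 15/4 = -177/4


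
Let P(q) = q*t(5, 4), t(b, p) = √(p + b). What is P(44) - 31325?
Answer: -31193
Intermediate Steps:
t(b, p) = √(b + p)
P(q) = 3*q (P(q) = q*√(5 + 4) = q*√9 = q*3 = 3*q)
P(44) - 31325 = 3*44 - 31325 = 132 - 31325 = -31193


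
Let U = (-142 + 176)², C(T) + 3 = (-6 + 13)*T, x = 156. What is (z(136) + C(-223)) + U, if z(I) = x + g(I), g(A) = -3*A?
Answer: -660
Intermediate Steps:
C(T) = -3 + 7*T (C(T) = -3 + (-6 + 13)*T = -3 + 7*T)
z(I) = 156 - 3*I
U = 1156 (U = 34² = 1156)
(z(136) + C(-223)) + U = ((156 - 3*136) + (-3 + 7*(-223))) + 1156 = ((156 - 408) + (-3 - 1561)) + 1156 = (-252 - 1564) + 1156 = -1816 + 1156 = -660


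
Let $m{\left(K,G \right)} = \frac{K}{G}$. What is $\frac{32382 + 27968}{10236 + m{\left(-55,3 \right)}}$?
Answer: $\frac{181050}{30653} \approx 5.9064$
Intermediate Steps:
$\frac{32382 + 27968}{10236 + m{\left(-55,3 \right)}} = \frac{32382 + 27968}{10236 - \frac{55}{3}} = \frac{60350}{10236 - \frac{55}{3}} = \frac{60350}{\frac{30653}{3}} = 60350 \cdot \frac{3}{30653} = \frac{181050}{30653}$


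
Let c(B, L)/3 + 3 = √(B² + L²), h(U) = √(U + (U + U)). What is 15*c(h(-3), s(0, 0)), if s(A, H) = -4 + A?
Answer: -135 + 45*√7 ≈ -15.941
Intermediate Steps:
h(U) = √3*√U (h(U) = √(U + 2*U) = √(3*U) = √3*√U)
c(B, L) = -9 + 3*√(B² + L²)
15*c(h(-3), s(0, 0)) = 15*(-9 + 3*√((√3*√(-3))² + (-4 + 0)²)) = 15*(-9 + 3*√((√3*(I*√3))² + (-4)²)) = 15*(-9 + 3*√((3*I)² + 16)) = 15*(-9 + 3*√(-9 + 16)) = 15*(-9 + 3*√7) = -135 + 45*√7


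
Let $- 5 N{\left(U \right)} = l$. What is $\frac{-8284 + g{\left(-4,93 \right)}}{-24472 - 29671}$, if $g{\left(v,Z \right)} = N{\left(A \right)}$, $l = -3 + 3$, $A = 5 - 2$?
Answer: $\frac{8284}{54143} \approx 0.153$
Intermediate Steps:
$A = 3$ ($A = 5 - 2 = 3$)
$l = 0$
$N{\left(U \right)} = 0$ ($N{\left(U \right)} = \left(- \frac{1}{5}\right) 0 = 0$)
$g{\left(v,Z \right)} = 0$
$\frac{-8284 + g{\left(-4,93 \right)}}{-24472 - 29671} = \frac{-8284 + 0}{-24472 - 29671} = - \frac{8284}{-54143} = \left(-8284\right) \left(- \frac{1}{54143}\right) = \frac{8284}{54143}$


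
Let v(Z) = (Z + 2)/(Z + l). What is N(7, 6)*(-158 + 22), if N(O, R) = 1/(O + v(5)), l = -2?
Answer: -102/7 ≈ -14.571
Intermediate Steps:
v(Z) = (2 + Z)/(-2 + Z) (v(Z) = (Z + 2)/(Z - 2) = (2 + Z)/(-2 + Z))
N(O, R) = 1/(7/3 + O) (N(O, R) = 1/(O + (2 + 5)/(-2 + 5)) = 1/(O + 7/3) = 1/(7/3 + O))
N(7, 6)*(-158 + 22) = (3/(7 + 3*7))*(-158 + 22) = (3/(7 + 21))*(-136) = (3/28)*(-136) = -102/7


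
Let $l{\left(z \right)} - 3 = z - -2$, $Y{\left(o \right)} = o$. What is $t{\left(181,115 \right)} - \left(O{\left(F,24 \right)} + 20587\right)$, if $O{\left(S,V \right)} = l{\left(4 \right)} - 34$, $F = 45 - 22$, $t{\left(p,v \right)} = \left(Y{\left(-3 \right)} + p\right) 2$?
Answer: $-20206$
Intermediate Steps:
$t{\left(p,v \right)} = -6 + 2 p$ ($t{\left(p,v \right)} = \left(-3 + p\right) 2 = -6 + 2 p$)
$l{\left(z \right)} = 5 + z$ ($l{\left(z \right)} = 3 + \left(z - -2\right) = 3 + \left(z + 2\right) = 3 + \left(2 + z\right) = 5 + z$)
$F = 23$ ($F = 45 - 22 = 23$)
$O{\left(S,V \right)} = -25$ ($O{\left(S,V \right)} = \left(5 + 4\right) - 34 = 9 - 34 = -25$)
$t{\left(181,115 \right)} - \left(O{\left(F,24 \right)} + 20587\right) = \left(-6 + 2 \cdot 181\right) - \left(-25 + 20587\right) = \left(-6 + 362\right) - 20562 = 356 - 20562 = -20206$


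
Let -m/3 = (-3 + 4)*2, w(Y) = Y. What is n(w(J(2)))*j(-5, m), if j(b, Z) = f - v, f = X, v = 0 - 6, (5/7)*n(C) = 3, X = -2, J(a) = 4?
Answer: 84/5 ≈ 16.800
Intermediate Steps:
n(C) = 21/5 (n(C) = (7/5)*3 = 21/5)
m = -6 (m = -3*(-3 + 4)*2 = -3*2 = -6)
v = -6
f = -2
j(b, Z) = 4 (j(b, Z) = -2 - 1*(-6) = -2 + 6 = 4)
n(w(J(2)))*j(-5, m) = (21/5)*4 = 84/5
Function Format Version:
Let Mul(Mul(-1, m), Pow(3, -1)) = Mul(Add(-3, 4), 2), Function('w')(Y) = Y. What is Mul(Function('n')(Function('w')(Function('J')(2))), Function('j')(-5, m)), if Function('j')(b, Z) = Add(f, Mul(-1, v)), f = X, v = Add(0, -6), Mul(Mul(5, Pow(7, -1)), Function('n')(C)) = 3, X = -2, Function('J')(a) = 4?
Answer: Rational(84, 5) ≈ 16.800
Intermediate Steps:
Function('n')(C) = Rational(21, 5) (Function('n')(C) = Mul(Rational(7, 5), 3) = Rational(21, 5))
m = -6 (m = Mul(-3, Mul(Add(-3, 4), 2)) = Mul(-3, Mul(1, 2)) = Mul(-3, 2) = -6)
v = -6
f = -2
Function('j')(b, Z) = 4 (Function('j')(b, Z) = Add(-2, Mul(-1, -6)) = Add(-2, 6) = 4)
Mul(Function('n')(Function('w')(Function('J')(2))), Function('j')(-5, m)) = Mul(Rational(21, 5), 4) = Rational(84, 5)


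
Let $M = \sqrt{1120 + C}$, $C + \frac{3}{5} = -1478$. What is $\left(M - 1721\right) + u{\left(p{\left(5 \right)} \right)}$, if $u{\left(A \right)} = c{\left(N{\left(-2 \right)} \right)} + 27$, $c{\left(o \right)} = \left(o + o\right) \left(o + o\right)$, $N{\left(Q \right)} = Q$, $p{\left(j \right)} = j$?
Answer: $-1678 + \frac{i \sqrt{8965}}{5} \approx -1678.0 + 18.937 i$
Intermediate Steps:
$C = - \frac{7393}{5}$ ($C = - \frac{3}{5} - 1478 = - \frac{7393}{5} \approx -1478.6$)
$c{\left(o \right)} = 4 o^{2}$ ($c{\left(o \right)} = 2 o 2 o = 4 o^{2}$)
$u{\left(A \right)} = 43$ ($u{\left(A \right)} = 4 \left(-2\right)^{2} + 27 = 4 \cdot 4 + 27 = 16 + 27 = 43$)
$M = \frac{i \sqrt{8965}}{5}$ ($M = \sqrt{1120 - \frac{7393}{5}} = \sqrt{- \frac{1793}{5}} = \frac{i \sqrt{8965}}{5} \approx 18.937 i$)
$\left(M - 1721\right) + u{\left(p{\left(5 \right)} \right)} = \left(\frac{i \sqrt{8965}}{5} - 1721\right) + 43 = \left(-1721 + \frac{i \sqrt{8965}}{5}\right) + 43 = -1678 + \frac{i \sqrt{8965}}{5}$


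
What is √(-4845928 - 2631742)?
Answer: I*√7477670 ≈ 2734.5*I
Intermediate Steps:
√(-4845928 - 2631742) = √(-7477670) = I*√7477670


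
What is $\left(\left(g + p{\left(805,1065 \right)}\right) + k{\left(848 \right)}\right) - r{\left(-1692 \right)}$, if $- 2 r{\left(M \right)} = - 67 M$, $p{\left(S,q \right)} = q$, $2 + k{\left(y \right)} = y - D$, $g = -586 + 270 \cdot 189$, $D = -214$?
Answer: $109251$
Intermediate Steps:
$g = 50444$ ($g = -586 + 51030 = 50444$)
$k{\left(y \right)} = 212 + y$ ($k{\left(y \right)} = -2 + \left(y - -214\right) = -2 + \left(y + 214\right) = -2 + \left(214 + y\right) = 212 + y$)
$r{\left(M \right)} = \frac{67 M}{2}$ ($r{\left(M \right)} = - \frac{\left(-67\right) M}{2} = \frac{67 M}{2}$)
$\left(\left(g + p{\left(805,1065 \right)}\right) + k{\left(848 \right)}\right) - r{\left(-1692 \right)} = \left(\left(50444 + 1065\right) + \left(212 + 848\right)\right) - \frac{67}{2} \left(-1692\right) = \left(51509 + 1060\right) - -56682 = 52569 + 56682 = 109251$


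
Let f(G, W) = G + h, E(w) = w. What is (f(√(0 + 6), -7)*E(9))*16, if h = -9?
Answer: -1296 + 144*√6 ≈ -943.27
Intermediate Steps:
f(G, W) = -9 + G (f(G, W) = G - 9 = -9 + G)
(f(√(0 + 6), -7)*E(9))*16 = ((-9 + √(0 + 6))*9)*16 = ((-9 + √6)*9)*16 = (-81 + 9*√6)*16 = -1296 + 144*√6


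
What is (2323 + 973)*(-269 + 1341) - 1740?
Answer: 3531572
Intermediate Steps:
(2323 + 973)*(-269 + 1341) - 1740 = 3296*1072 - 1740 = 3533312 - 1740 = 3531572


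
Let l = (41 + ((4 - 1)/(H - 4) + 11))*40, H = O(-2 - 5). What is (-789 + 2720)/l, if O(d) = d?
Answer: 21241/22760 ≈ 0.93326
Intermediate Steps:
H = -7 (H = -2 - 5 = -7)
l = 22760/11 (l = (41 + ((4 - 1)/(-7 - 4) + 11))*40 = (41 + (3/(-11) + 11))*40 = (41 + (3*(-1/11) + 11))*40 = (41 + (-3/11 + 11))*40 = (41 + 118/11)*40 = (569/11)*40 = 22760/11 ≈ 2069.1)
(-789 + 2720)/l = (-789 + 2720)/(22760/11) = 1931*(11/22760) = 21241/22760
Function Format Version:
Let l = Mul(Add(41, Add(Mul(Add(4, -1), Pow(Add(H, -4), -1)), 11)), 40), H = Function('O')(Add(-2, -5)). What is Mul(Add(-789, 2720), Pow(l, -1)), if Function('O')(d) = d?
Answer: Rational(21241, 22760) ≈ 0.93326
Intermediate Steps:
H = -7 (H = Add(-2, -5) = -7)
l = Rational(22760, 11) (l = Mul(Add(41, Add(Mul(Add(4, -1), Pow(Add(-7, -4), -1)), 11)), 40) = Mul(Add(41, Add(Mul(3, Pow(-11, -1)), 11)), 40) = Mul(Add(41, Add(Mul(3, Rational(-1, 11)), 11)), 40) = Mul(Add(41, Add(Rational(-3, 11), 11)), 40) = Mul(Add(41, Rational(118, 11)), 40) = Mul(Rational(569, 11), 40) = Rational(22760, 11) ≈ 2069.1)
Mul(Add(-789, 2720), Pow(l, -1)) = Mul(Add(-789, 2720), Pow(Rational(22760, 11), -1)) = Mul(1931, Rational(11, 22760)) = Rational(21241, 22760)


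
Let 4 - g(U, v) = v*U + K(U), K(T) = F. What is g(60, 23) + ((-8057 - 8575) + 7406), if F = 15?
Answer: -10617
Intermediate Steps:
K(T) = 15
g(U, v) = -11 - U*v (g(U, v) = 4 - (v*U + 15) = 4 - (U*v + 15) = 4 - (15 + U*v) = 4 + (-15 - U*v) = -11 - U*v)
g(60, 23) + ((-8057 - 8575) + 7406) = (-11 - 1*60*23) + ((-8057 - 8575) + 7406) = (-11 - 1380) + (-16632 + 7406) = -1391 - 9226 = -10617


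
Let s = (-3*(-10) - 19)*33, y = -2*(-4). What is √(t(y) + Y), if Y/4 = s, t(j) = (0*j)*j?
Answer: 22*√3 ≈ 38.105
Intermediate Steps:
y = 8
s = 363 (s = (30 - 19)*33 = 11*33 = 363)
t(j) = 0 (t(j) = 0*j = 0)
Y = 1452 (Y = 4*363 = 1452)
√(t(y) + Y) = √(0 + 1452) = √1452 = 22*√3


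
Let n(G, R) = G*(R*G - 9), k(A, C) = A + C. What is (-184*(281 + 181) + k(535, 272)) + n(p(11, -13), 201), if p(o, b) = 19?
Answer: -11811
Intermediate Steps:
n(G, R) = G*(-9 + G*R) (n(G, R) = G*(G*R - 9) = G*(-9 + G*R))
(-184*(281 + 181) + k(535, 272)) + n(p(11, -13), 201) = (-184*(281 + 181) + (535 + 272)) + 19*(-9 + 19*201) = (-184*462 + 807) + 19*(-9 + 3819) = (-85008 + 807) + 19*3810 = -84201 + 72390 = -11811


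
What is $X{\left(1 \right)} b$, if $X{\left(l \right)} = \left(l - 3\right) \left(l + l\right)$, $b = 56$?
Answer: $-224$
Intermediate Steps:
$X{\left(l \right)} = 2 l \left(-3 + l\right)$ ($X{\left(l \right)} = \left(-3 + l\right) 2 l = 2 l \left(-3 + l\right)$)
$X{\left(1 \right)} b = 2 \cdot 1 \left(-3 + 1\right) 56 = 2 \cdot 1 \left(-2\right) 56 = \left(-4\right) 56 = -224$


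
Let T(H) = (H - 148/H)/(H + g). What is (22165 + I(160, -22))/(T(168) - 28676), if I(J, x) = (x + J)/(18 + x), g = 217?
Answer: -357850185/463683901 ≈ -0.77175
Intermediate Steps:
I(J, x) = (J + x)/(18 + x)
T(H) = (H - 148/H)/(217 + H) (T(H) = (H - 148/H)/(H + 217) = (H - 148/H)/(217 + H))
(22165 + I(160, -22))/(T(168) - 28676) = (22165 + (160 - 22)/(18 - 22))/((-148 + 168²)/(168*(217 + 168)) - 28676) = (22165 + 138/(-4))/((1/168)*(-148 + 28224)/385 - 28676) = (22165 - ¼*138)/((1/168)*(1/385)*28076 - 28676) = (22165 - 69/2)/(7019/16170 - 28676) = 44261/(2*(-463683901/16170)) = (44261/2)*(-16170/463683901) = -357850185/463683901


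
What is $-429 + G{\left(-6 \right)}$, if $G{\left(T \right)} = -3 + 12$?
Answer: $-420$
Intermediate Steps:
$G{\left(T \right)} = 9$
$-429 + G{\left(-6 \right)} = -429 + 9 = -420$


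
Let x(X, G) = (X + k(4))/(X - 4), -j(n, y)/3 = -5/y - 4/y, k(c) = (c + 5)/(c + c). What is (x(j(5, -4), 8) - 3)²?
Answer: 45369/7396 ≈ 6.1343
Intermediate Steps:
k(c) = (5 + c)/(2*c) (k(c) = (5 + c)/((2*c)) = (5 + c)*(1/(2*c)) = (5 + c)/(2*c))
j(n, y) = 27/y (j(n, y) = -3*(-5/y - 4/y) = -(-27)/y = 27/y)
x(X, G) = (9/8 + X)/(-4 + X) (x(X, G) = (X + (½)*(5 + 4)/4)/(X - 4) = (X + (½)*(¼)*9)/(-4 + X) = (X + 9/8)/(-4 + X) = (9/8 + X)/(-4 + X))
(x(j(5, -4), 8) - 3)² = ((9/8 + 27/(-4))/(-4 + 27/(-4)) - 3)² = ((9/8 + 27*(-¼))/(-4 + 27*(-¼)) - 3)² = ((9/8 - 27/4)/(-4 - 27/4) - 3)² = (-45/8/(-43/4) - 3)² = (-4/43*(-45/8) - 3)² = (45/86 - 3)² = (-213/86)² = 45369/7396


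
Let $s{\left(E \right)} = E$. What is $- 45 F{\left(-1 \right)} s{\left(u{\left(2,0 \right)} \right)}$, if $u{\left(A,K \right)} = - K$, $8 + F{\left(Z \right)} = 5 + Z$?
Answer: $0$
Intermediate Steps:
$F{\left(Z \right)} = -3 + Z$ ($F{\left(Z \right)} = -8 + \left(5 + Z\right) = -3 + Z$)
$- 45 F{\left(-1 \right)} s{\left(u{\left(2,0 \right)} \right)} = - 45 \left(-3 - 1\right) \left(\left(-1\right) 0\right) = \left(-45\right) \left(-4\right) 0 = 180 \cdot 0 = 0$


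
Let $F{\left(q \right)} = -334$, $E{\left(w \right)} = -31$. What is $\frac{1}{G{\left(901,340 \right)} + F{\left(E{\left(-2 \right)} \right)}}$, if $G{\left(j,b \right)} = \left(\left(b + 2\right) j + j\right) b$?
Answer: $\frac{1}{105074286} \approx 9.5171 \cdot 10^{-9}$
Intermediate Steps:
$G{\left(j,b \right)} = b \left(j + j \left(2 + b\right)\right)$ ($G{\left(j,b \right)} = \left(\left(2 + b\right) j + j\right) b = \left(j \left(2 + b\right) + j\right) b = \left(j + j \left(2 + b\right)\right) b = b \left(j + j \left(2 + b\right)\right)$)
$\frac{1}{G{\left(901,340 \right)} + F{\left(E{\left(-2 \right)} \right)}} = \frac{1}{340 \cdot 901 \left(3 + 340\right) - 334} = \frac{1}{340 \cdot 901 \cdot 343 - 334} = \frac{1}{105074620 - 334} = \frac{1}{105074286}$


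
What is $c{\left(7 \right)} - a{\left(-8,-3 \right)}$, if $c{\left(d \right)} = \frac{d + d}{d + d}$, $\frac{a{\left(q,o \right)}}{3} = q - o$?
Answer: $16$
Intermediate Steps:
$a{\left(q,o \right)} = - 3 o + 3 q$ ($a{\left(q,o \right)} = 3 \left(q - o\right) = - 3 o + 3 q$)
$c{\left(d \right)} = 1$ ($c{\left(d \right)} = \frac{2 d}{2 d} = 2 d \frac{1}{2 d} = 1$)
$c{\left(7 \right)} - a{\left(-8,-3 \right)} = 1 - \left(\left(-3\right) \left(-3\right) + 3 \left(-8\right)\right) = 1 - \left(9 - 24\right) = 1 - -15 = 1 + 15 = 16$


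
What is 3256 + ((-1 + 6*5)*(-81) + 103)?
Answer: 1010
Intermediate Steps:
3256 + ((-1 + 6*5)*(-81) + 103) = 3256 + ((-1 + 30)*(-81) + 103) = 3256 + (29*(-81) + 103) = 3256 + (-2349 + 103) = 3256 - 2246 = 1010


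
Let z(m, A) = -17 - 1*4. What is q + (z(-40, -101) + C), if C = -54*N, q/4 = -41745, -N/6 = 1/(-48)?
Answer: -668031/4 ≈ -1.6701e+5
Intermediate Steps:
N = ⅛ (N = -6/(-48) = -6*(-1/48) = ⅛ ≈ 0.12500)
q = -166980 (q = 4*(-41745) = -166980)
z(m, A) = -21 (z(m, A) = -17 - 4 = -21)
C = -27/4 (C = -54*⅛ = -27/4 ≈ -6.7500)
q + (z(-40, -101) + C) = -166980 + (-21 - 27/4) = -166980 - 111/4 = -668031/4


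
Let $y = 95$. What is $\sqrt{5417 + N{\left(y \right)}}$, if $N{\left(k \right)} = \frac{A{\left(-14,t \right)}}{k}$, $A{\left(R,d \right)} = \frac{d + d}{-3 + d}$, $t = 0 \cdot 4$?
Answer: $\sqrt{5417} \approx 73.6$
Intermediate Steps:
$t = 0$
$A{\left(R,d \right)} = \frac{2 d}{-3 + d}$
$N{\left(k \right)} = 0$ ($N{\left(k \right)} = \frac{2 \cdot 0 \frac{1}{-3 + 0}}{k} = \frac{2 \cdot 0 \frac{1}{-3}}{k} = \frac{2 \cdot 0 \left(- \frac{1}{3}\right)}{k} = \frac{0}{k} = 0$)
$\sqrt{5417 + N{\left(y \right)}} = \sqrt{5417 + 0} = \sqrt{5417}$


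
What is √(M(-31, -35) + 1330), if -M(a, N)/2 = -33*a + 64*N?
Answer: 2*√941 ≈ 61.351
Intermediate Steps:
M(a, N) = -128*N + 66*a (M(a, N) = -2*(-33*a + 64*N) = -128*N + 66*a)
√(M(-31, -35) + 1330) = √((-128*(-35) + 66*(-31)) + 1330) = √((4480 - 2046) + 1330) = √(2434 + 1330) = √3764 = 2*√941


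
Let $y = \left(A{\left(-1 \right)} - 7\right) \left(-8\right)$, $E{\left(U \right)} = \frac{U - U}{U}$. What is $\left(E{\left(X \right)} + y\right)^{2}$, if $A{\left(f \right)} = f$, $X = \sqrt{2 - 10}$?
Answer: $4096$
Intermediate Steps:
$X = 2 i \sqrt{2}$ ($X = \sqrt{-8} = 2 i \sqrt{2} \approx 2.8284 i$)
$E{\left(U \right)} = 0$ ($E{\left(U \right)} = \frac{0}{U} = 0$)
$y = 64$ ($y = \left(-1 - 7\right) \left(-8\right) = \left(-8\right) \left(-8\right) = 64$)
$\left(E{\left(X \right)} + y\right)^{2} = \left(0 + 64\right)^{2} = 64^{2} = 4096$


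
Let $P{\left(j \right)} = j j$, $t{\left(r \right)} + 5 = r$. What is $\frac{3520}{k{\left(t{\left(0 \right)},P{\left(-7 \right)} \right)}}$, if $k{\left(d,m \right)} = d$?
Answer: $-704$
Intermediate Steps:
$t{\left(r \right)} = -5 + r$
$P{\left(j \right)} = j^{2}$
$\frac{3520}{k{\left(t{\left(0 \right)},P{\left(-7 \right)} \right)}} = \frac{3520}{-5 + 0} = \frac{3520}{-5} = 3520 \left(- \frac{1}{5}\right) = -704$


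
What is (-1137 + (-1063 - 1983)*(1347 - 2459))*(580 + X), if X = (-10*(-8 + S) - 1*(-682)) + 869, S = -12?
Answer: 7892800965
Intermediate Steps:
X = 1751 (X = (-10*(-8 - 12) - 1*(-682)) + 869 = (-10*(-20) + 682) + 869 = (200 + 682) + 869 = 882 + 869 = 1751)
(-1137 + (-1063 - 1983)*(1347 - 2459))*(580 + X) = (-1137 + (-1063 - 1983)*(1347 - 2459))*(580 + 1751) = (-1137 - 3046*(-1112))*2331 = (-1137 + 3387152)*2331 = 3386015*2331 = 7892800965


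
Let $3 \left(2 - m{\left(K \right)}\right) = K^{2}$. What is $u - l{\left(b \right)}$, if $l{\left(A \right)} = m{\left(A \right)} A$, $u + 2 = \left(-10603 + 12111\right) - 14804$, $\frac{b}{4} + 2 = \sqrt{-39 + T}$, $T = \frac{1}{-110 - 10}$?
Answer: $- \frac{42298}{5} - \frac{6572 i \sqrt{140430}}{675} \approx -8459.6 - 3648.6 i$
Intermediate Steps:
$m{\left(K \right)} = 2 - \frac{K^{2}}{3}$
$T = - \frac{1}{120}$ ($T = \frac{1}{-120} = - \frac{1}{120} \approx -0.0083333$)
$b = -8 + \frac{i \sqrt{140430}}{15}$ ($b = -8 + 4 \sqrt{-39 - \frac{1}{120}} = -8 + 4 \sqrt{- \frac{4681}{120}} = -8 + 4 \frac{i \sqrt{140430}}{60} = -8 + \frac{i \sqrt{140430}}{15} \approx -8.0 + 24.983 i$)
$u = -13298$ ($u = -2 + \left(\left(-10603 + 12111\right) - 14804\right) = -2 + \left(1508 - 14804\right) = -2 - 13296 = -13298$)
$l{\left(A \right)} = A \left(2 - \frac{A^{2}}{3}\right)$ ($l{\left(A \right)} = \left(2 - \frac{A^{2}}{3}\right) A = A \left(2 - \frac{A^{2}}{3}\right)$)
$u - l{\left(b \right)} = -13298 - \frac{\left(-8 + \frac{i \sqrt{140430}}{15}\right) \left(6 - \left(-8 + \frac{i \sqrt{140430}}{15}\right)^{2}\right)}{3}$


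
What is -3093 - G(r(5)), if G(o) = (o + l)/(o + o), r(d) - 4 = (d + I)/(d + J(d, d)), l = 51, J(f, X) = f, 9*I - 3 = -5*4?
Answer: -1202573/388 ≈ -3099.4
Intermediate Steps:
I = -17/9 (I = ⅓ + (-5*4)/9 = ⅓ + (⅑)*(-20) = ⅓ - 20/9 = -17/9 ≈ -1.8889)
r(d) = 4 + (-17/9 + d)/(2*d) (r(d) = 4 + (d - 17/9)/(d + d) = 4 + (-17/9 + d)/((2*d)) = 4 + (-17/9 + d)*(1/(2*d)) = 4 + (-17/9 + d)/(2*d))
G(o) = (51 + o)/(2*o) (G(o) = (o + 51)/(o + o) = (51 + o)/((2*o)) = (51 + o)*(1/(2*o)) = (51 + o)/(2*o))
-3093 - G(r(5)) = -3093 - (51 + (1/18)*(-17 + 81*5)/5)/(2*((1/18)*(-17 + 81*5)/5)) = -3093 - (51 + (1/18)*(⅕)*(-17 + 405))/(2*((1/18)*(⅕)*(-17 + 405))) = -3093 - (51 + (1/18)*(⅕)*388)/(2*((1/18)*(⅕)*388)) = -3093 - (51 + 194/45)/(2*194/45) = -3093 - 45*2489/(2*194*45) = -3093 - 1*2489/388 = -3093 - 2489/388 = -1202573/388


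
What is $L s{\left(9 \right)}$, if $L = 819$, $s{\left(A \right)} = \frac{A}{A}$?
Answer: $819$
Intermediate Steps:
$s{\left(A \right)} = 1$
$L s{\left(9 \right)} = 819 \cdot 1 = 819$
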